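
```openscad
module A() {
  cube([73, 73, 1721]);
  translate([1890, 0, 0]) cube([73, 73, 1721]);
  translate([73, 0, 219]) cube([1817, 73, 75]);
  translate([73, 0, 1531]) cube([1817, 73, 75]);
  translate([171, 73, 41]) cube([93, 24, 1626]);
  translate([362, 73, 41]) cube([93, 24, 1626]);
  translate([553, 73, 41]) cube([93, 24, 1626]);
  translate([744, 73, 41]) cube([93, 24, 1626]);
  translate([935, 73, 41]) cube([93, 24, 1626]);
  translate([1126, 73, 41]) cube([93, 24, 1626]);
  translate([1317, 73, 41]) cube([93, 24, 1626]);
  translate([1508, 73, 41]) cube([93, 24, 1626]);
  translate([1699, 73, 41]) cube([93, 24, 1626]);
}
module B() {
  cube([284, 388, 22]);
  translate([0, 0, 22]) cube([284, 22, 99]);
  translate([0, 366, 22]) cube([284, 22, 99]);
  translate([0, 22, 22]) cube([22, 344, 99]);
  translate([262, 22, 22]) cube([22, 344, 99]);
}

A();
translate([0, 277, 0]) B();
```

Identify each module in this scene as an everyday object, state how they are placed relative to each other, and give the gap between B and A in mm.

A is a fence section. B is an open box. The open box is on the floor beside the fence section on its +y side. The gap between the open box and the fence section is 180 mm.

The open box's nearest face is 180 mm from the fence section's +y face.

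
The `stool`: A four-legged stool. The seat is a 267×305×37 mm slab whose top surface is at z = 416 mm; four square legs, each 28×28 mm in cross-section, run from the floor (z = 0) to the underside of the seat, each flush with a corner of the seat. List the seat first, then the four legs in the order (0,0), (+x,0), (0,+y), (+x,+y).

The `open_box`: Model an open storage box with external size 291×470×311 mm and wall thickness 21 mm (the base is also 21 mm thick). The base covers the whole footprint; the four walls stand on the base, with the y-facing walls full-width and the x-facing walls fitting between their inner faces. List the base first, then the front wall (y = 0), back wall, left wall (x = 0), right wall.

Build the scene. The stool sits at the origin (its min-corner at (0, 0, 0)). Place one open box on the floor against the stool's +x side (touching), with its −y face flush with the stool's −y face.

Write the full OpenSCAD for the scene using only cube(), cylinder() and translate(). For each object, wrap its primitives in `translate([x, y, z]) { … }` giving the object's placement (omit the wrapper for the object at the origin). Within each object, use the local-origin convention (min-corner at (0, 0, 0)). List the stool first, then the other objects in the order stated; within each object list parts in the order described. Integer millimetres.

translate([0, 0, 379]) cube([267, 305, 37]);
cube([28, 28, 379]);
translate([239, 0, 0]) cube([28, 28, 379]);
translate([0, 277, 0]) cube([28, 28, 379]);
translate([239, 277, 0]) cube([28, 28, 379]);
translate([267, 0, 0]) {
  cube([291, 470, 21]);
  translate([0, 0, 21]) cube([291, 21, 290]);
  translate([0, 449, 21]) cube([291, 21, 290]);
  translate([0, 21, 21]) cube([21, 428, 290]);
  translate([270, 21, 21]) cube([21, 428, 290]);
}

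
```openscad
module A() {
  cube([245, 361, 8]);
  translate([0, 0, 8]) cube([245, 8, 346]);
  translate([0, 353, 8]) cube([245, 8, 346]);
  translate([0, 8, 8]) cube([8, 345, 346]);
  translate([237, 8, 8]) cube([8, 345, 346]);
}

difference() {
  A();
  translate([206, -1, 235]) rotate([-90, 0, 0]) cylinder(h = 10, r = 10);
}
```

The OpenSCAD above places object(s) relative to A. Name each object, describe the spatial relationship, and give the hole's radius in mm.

A is an open box. The open box has a circular hole through its front wall. The hole's radius is 10 mm.

The subtracted cylinder has r = 10 mm.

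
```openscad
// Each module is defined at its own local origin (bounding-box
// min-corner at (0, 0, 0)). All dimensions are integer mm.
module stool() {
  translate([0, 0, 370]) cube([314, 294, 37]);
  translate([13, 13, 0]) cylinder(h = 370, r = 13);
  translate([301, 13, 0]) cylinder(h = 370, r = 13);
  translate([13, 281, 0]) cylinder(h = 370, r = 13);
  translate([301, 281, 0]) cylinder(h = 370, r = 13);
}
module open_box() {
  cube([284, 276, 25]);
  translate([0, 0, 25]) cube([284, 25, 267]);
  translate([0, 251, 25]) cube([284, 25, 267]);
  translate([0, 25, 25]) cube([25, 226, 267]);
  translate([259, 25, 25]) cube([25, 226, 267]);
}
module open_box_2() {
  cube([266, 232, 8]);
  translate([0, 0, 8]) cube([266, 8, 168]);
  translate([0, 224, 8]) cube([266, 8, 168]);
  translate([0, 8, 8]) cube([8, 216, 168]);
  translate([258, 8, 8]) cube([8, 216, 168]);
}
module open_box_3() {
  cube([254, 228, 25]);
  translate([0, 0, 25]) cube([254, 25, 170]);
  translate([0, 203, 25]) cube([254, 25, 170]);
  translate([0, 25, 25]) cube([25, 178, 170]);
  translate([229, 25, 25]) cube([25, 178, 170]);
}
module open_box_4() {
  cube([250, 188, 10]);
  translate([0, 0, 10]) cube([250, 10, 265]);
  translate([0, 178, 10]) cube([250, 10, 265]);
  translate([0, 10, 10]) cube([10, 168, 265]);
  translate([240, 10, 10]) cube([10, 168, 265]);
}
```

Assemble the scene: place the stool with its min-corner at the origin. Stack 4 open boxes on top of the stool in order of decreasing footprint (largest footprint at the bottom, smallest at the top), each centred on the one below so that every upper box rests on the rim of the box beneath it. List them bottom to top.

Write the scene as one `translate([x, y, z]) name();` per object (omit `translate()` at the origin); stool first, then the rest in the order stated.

stool();
translate([15, 9, 407]) open_box();
translate([24, 31, 699]) open_box_2();
translate([30, 33, 875]) open_box_3();
translate([32, 53, 1070]) open_box_4();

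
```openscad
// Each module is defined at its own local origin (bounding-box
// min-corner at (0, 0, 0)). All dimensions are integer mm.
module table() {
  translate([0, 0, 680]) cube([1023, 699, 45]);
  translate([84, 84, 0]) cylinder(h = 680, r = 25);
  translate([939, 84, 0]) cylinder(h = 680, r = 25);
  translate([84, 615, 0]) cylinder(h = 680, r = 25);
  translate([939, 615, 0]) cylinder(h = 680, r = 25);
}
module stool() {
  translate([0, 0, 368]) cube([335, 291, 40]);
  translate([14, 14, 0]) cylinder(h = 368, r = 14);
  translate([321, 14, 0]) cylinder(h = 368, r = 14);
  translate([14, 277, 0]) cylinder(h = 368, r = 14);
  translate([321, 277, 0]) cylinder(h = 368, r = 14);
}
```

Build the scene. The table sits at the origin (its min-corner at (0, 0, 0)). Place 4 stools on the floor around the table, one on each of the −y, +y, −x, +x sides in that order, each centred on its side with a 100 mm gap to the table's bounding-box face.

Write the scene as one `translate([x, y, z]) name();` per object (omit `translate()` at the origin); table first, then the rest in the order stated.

table();
translate([344, -391, 0]) stool();
translate([344, 799, 0]) stool();
translate([-435, 204, 0]) stool();
translate([1123, 204, 0]) stool();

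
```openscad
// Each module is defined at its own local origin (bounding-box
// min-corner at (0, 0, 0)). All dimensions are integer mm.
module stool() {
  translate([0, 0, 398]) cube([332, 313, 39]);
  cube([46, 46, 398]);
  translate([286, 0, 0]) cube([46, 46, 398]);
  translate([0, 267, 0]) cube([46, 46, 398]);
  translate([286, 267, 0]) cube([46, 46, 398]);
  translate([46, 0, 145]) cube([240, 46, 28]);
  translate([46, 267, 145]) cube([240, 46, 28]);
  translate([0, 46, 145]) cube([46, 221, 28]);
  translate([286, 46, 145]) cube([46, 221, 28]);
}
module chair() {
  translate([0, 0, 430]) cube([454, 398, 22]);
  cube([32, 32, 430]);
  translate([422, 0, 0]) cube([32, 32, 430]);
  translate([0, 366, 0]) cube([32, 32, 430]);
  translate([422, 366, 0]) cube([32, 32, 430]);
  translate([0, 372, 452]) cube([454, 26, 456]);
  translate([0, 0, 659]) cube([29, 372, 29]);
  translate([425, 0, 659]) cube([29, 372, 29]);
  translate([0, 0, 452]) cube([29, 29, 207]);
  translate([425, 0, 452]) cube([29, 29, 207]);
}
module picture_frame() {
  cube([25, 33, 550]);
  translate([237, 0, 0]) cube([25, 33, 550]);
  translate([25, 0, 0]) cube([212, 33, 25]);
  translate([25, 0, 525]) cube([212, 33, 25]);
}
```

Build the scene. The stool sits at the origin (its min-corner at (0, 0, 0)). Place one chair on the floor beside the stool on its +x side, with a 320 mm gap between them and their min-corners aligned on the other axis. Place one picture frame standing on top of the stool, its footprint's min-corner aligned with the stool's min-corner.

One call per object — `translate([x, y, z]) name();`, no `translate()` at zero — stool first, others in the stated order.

stool();
translate([652, 0, 0]) chair();
translate([0, 0, 437]) picture_frame();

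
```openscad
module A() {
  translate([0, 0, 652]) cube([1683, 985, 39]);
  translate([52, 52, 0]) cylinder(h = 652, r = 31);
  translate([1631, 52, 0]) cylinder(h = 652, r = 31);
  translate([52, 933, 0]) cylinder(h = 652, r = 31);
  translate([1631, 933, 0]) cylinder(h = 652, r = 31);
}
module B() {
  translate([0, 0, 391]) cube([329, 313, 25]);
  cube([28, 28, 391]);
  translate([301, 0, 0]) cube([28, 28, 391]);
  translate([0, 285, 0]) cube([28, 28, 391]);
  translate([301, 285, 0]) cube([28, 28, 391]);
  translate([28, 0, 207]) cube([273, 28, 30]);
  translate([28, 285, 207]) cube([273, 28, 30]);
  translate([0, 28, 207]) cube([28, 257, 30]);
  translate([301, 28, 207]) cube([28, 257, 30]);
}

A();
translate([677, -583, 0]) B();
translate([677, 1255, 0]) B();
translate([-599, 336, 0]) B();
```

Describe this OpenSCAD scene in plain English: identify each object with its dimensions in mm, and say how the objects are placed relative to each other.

A is a table: top 1683 mm (x) × 985 mm (y), 39 mm thick, upper face at z = 691 mm, on four round legs of 62 mm diameter, each leg's bounding box inset 21 mm from the nearest pair of top edges, running from z = 0 to the bottom of the top.

B is a four-legged stool. The seat is 329×313 mm, 25 mm thick, top at z = 416 mm. It stands on four square legs, each 28×28 mm in cross-section, from z = 0 to the seat underside, each flush with a corner of the seat. Four stretchers, 28 mm wide and 30 mm tall, connect adjacent legs with their undersides at z = 207 mm, each running between the inner faces of the legs it joins and aligned with the legs' outer faces on the other axis.

Three stools sit around the table at the −y, +y, −x sides.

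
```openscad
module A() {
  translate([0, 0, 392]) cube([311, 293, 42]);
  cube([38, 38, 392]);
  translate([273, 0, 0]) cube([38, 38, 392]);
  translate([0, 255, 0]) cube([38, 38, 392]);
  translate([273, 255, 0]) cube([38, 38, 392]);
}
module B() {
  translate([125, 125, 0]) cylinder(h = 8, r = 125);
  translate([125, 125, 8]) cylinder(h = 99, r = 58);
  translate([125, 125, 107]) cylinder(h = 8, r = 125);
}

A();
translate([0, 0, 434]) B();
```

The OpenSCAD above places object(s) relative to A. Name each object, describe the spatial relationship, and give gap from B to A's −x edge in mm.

A is a stool. B is a spool. The spool is on top of the stool. The gap from the spool to the stool's −x edge is 0 mm.

The spool's min-x is at 0; the stool's min-x is 0; gap = 0 mm.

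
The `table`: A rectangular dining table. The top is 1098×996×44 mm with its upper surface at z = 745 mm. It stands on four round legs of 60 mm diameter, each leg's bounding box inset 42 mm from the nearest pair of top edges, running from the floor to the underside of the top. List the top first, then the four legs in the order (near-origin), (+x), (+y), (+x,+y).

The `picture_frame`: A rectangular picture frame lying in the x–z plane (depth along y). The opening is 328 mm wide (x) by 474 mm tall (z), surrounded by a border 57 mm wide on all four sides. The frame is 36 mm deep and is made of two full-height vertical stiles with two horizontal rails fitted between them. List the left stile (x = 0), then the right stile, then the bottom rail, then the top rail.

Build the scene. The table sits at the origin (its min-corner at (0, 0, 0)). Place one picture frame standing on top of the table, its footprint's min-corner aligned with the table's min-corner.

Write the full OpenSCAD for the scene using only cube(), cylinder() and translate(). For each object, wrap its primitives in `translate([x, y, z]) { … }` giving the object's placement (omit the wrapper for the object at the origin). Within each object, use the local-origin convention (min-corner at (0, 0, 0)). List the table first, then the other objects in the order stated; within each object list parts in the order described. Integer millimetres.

translate([0, 0, 701]) cube([1098, 996, 44]);
translate([72, 72, 0]) cylinder(h = 701, r = 30);
translate([1026, 72, 0]) cylinder(h = 701, r = 30);
translate([72, 924, 0]) cylinder(h = 701, r = 30);
translate([1026, 924, 0]) cylinder(h = 701, r = 30);
translate([0, 0, 745]) {
  cube([57, 36, 588]);
  translate([385, 0, 0]) cube([57, 36, 588]);
  translate([57, 0, 0]) cube([328, 36, 57]);
  translate([57, 0, 531]) cube([328, 36, 57]);
}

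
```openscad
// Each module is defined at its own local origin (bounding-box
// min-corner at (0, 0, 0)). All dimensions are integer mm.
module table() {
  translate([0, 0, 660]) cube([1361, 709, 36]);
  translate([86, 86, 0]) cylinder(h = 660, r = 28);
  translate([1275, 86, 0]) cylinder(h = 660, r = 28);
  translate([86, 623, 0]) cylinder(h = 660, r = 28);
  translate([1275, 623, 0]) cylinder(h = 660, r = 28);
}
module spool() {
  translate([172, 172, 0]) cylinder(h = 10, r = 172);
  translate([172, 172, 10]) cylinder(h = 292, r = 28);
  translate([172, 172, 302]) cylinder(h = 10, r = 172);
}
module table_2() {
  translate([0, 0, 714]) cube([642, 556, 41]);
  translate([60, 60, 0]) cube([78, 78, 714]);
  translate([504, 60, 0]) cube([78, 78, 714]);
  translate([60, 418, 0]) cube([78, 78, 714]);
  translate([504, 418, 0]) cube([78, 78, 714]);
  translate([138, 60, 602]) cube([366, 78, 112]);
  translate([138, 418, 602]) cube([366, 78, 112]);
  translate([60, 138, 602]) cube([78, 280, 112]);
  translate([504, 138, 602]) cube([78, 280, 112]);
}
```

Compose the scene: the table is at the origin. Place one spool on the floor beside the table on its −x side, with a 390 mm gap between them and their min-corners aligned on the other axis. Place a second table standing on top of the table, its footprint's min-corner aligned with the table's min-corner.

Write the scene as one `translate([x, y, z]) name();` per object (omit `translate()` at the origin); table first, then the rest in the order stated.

table();
translate([-734, 0, 0]) spool();
translate([0, 0, 696]) table_2();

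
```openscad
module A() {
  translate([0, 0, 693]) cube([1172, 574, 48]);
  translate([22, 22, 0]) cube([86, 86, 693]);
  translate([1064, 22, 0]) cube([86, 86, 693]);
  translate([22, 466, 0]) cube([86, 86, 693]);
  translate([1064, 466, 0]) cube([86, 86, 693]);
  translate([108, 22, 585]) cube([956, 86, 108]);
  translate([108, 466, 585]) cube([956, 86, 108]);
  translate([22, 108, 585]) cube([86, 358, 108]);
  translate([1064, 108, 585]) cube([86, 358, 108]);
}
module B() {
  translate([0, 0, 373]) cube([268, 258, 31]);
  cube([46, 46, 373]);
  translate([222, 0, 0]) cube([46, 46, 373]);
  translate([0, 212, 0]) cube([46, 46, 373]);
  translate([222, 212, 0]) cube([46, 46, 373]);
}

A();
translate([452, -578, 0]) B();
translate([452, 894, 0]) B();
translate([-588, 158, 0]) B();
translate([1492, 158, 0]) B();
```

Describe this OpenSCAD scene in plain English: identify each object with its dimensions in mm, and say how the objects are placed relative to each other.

A is a rectangular dining table. The top is 1172×574×48 mm with its upper surface at z = 741 mm. It stands on four 86×86 mm square legs, each inset 22 mm from the nearest pair of top edges, running from the floor to the underside of the top. Four apron rails, 86 mm thick and 108 mm tall, run between adjacent legs with their top edges flush with the underside of the top and their outer faces flush with the legs' outer faces.

B is a four-legged stool. The seat is a 268×258×31 mm slab whose top surface is at z = 404 mm; four square legs, each 46×46 mm in cross-section, run from the floor (z = 0) to the underside of the seat, each flush with a corner of the seat.

Four stools sit around the table at the −y, +y, −x, +x sides.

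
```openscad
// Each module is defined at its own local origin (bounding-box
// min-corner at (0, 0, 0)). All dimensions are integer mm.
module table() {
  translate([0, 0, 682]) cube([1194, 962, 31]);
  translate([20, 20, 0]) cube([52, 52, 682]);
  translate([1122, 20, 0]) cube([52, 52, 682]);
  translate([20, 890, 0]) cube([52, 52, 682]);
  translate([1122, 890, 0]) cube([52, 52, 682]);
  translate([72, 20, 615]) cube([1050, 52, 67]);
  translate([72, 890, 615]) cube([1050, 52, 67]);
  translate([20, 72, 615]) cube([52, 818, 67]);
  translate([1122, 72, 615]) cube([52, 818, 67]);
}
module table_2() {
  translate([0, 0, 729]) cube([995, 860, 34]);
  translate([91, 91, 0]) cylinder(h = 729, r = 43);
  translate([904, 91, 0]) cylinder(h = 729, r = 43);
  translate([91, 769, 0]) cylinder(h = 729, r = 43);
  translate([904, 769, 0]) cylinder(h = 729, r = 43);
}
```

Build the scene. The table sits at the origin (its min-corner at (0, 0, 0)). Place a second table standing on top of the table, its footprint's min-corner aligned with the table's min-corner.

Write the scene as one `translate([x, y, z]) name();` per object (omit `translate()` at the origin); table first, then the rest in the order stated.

table();
translate([0, 0, 713]) table_2();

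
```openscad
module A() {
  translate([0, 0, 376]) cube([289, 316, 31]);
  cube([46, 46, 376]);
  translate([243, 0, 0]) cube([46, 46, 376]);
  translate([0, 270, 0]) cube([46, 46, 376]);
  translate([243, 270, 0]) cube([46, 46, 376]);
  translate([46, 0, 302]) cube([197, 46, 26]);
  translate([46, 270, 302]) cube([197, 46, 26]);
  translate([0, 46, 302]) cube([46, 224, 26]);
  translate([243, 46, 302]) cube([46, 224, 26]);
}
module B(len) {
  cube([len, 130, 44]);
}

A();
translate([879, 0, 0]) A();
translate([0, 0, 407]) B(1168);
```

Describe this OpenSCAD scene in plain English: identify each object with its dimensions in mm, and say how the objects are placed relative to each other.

A is a simple wooden stool: a rectangular seat 289 mm (x) by 316 mm (y), 31 mm thick, top face at z = 407 mm, on four square legs, each 46×46 mm in cross-section. The legs rest on z = 0, each flush with a corner of the seat. Four stretchers, 46 mm wide and 26 mm tall, connect adjacent legs with their undersides at z = 302 mm, each running between the inner faces of the legs it joins and aligned with the legs' outer faces on the other axis.

B is a rectangular beam 1168 mm long (x), 130 mm deep (y), 44 mm thick (z).

The beam spans the tops of two stools placed 590 mm apart, resting at z = 407 mm.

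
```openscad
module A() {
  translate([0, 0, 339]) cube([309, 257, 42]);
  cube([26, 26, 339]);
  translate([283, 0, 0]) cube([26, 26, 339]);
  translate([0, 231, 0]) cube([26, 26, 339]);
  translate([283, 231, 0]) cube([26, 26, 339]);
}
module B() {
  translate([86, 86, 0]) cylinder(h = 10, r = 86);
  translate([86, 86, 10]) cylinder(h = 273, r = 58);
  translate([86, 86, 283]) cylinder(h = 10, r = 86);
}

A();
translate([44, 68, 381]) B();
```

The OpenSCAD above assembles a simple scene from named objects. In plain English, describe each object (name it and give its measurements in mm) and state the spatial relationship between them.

A is a four-legged stool. The seat is 309×257 mm, 42 mm thick, top at z = 381 mm. It stands on four square legs, each 26×26 mm in cross-section, from z = 0 to the seat underside, each flush with a corner of the seat.

B is a spool: two coaxial disc flanges of radius 86 mm and thickness 10 mm, joined by a core cylinder of radius 58 mm and height 273 mm. The lower flange rests on z = 0 and the three cylinders share a vertical axis.

The spool is on top of the stool.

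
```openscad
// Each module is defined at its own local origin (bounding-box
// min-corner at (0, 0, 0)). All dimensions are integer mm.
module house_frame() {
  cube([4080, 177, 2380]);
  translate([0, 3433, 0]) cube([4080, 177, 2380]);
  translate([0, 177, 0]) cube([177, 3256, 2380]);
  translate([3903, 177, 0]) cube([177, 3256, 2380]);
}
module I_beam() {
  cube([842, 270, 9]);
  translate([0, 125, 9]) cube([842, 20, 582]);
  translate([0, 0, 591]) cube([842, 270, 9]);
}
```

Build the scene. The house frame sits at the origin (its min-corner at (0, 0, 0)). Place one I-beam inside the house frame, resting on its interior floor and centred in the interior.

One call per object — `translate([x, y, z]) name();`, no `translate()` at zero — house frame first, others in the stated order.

house_frame();
translate([1619, 1670, 0]) I_beam();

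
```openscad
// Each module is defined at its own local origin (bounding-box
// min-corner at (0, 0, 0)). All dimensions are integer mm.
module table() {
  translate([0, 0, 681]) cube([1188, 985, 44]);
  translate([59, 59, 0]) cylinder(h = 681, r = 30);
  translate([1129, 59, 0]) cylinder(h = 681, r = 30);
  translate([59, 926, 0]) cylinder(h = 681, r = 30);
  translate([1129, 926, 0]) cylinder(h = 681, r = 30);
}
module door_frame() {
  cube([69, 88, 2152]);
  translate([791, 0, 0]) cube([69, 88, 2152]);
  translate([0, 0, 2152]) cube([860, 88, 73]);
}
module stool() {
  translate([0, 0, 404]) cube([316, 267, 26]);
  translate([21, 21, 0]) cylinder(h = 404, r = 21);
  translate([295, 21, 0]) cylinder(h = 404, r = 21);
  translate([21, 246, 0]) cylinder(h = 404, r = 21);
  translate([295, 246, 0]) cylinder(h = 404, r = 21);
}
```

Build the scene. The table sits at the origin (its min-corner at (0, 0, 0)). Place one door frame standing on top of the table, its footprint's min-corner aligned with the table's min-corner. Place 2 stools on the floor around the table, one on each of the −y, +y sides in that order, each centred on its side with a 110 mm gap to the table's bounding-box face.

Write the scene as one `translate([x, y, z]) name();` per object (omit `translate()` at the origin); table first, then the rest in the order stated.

table();
translate([0, 0, 725]) door_frame();
translate([436, -377, 0]) stool();
translate([436, 1095, 0]) stool();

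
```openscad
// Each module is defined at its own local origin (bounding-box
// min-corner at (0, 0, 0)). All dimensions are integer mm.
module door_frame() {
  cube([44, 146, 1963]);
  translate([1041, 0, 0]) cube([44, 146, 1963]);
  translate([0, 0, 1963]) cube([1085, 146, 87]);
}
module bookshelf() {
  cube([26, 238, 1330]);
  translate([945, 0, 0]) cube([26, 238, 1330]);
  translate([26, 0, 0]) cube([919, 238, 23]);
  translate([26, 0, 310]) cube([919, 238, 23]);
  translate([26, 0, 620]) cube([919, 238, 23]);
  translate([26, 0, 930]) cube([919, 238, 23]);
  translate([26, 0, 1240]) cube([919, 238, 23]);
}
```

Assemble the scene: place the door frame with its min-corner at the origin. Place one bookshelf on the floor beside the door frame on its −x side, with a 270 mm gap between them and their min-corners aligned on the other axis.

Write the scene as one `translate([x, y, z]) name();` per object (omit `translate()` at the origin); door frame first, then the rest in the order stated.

door_frame();
translate([-1241, 0, 0]) bookshelf();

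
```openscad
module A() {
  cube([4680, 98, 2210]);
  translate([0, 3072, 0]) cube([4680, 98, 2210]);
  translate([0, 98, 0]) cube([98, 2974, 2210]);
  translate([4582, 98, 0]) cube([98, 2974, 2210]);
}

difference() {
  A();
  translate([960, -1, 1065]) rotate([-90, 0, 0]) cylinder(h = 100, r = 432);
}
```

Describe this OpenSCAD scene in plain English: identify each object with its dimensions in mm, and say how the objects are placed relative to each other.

A is the wall frame of a small rectangular building: four walls, each 2210 mm tall and 98 mm thick, enclosing a footprint 4680 mm (x) by 3170 mm (y) outside-to-outside, with no floor or roof. The front and back walls (the −y and +y sides) span the full width; the two side walls fit between them.

The house frame has a circular hole of radius 432 mm through its front wall, centred at (x = 960, z = 1065).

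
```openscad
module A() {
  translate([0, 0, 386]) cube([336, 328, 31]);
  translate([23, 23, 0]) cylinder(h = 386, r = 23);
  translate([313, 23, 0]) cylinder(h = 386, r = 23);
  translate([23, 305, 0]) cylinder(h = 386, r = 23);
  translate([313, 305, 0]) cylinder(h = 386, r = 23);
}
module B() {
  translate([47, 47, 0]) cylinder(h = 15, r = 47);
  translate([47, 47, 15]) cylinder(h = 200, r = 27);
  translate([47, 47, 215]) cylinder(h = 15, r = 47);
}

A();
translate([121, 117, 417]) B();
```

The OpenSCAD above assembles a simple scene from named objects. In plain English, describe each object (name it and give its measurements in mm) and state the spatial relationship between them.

A is a simple wooden stool: a rectangular seat 336 mm (x) by 328 mm (y), 31 mm thick, top face at z = 417 mm, on four round legs, each 46 mm in diameter. The legs rest on z = 0, each leg's axis is inset half a diameter from the nearest pair of seat edges (so the leg's bounding box is flush with the corner).

B is a spool: two coaxial disc flanges of radius 47 mm and thickness 15 mm, joined by a core cylinder of radius 27 mm and height 200 mm. The lower flange rests on z = 0 and the three cylinders share a vertical axis.

The spool is on top of the stool, centred.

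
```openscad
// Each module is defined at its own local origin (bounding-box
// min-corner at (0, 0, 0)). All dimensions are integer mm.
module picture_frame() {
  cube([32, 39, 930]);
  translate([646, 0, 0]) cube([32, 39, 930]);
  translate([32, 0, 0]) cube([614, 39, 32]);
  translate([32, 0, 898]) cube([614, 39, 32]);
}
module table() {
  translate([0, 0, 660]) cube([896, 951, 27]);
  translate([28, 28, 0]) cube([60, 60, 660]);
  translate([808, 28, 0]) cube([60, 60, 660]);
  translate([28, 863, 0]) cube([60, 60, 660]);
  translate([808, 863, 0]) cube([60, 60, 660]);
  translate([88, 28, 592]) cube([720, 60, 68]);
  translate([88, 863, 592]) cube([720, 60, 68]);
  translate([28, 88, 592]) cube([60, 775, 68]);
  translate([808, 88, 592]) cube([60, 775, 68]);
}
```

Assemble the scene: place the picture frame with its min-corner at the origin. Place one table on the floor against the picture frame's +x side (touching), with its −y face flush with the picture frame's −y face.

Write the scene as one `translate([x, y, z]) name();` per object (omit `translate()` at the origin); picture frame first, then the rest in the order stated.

picture_frame();
translate([678, 0, 0]) table();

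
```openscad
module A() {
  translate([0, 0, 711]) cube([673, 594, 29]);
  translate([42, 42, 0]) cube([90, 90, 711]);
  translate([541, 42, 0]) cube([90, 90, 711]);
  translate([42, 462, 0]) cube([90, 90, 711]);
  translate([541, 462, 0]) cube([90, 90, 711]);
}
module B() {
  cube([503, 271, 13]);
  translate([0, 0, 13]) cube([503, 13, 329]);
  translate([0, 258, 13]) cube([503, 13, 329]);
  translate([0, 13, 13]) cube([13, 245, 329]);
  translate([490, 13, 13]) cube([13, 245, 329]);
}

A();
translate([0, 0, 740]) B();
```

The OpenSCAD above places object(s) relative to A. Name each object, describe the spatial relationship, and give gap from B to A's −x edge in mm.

A is a table. B is an open box. The open box is on top of the table. The gap from the open box to the table's −x edge is 0 mm.

The open box's min-x is at 0; the table's min-x is 0; gap = 0 mm.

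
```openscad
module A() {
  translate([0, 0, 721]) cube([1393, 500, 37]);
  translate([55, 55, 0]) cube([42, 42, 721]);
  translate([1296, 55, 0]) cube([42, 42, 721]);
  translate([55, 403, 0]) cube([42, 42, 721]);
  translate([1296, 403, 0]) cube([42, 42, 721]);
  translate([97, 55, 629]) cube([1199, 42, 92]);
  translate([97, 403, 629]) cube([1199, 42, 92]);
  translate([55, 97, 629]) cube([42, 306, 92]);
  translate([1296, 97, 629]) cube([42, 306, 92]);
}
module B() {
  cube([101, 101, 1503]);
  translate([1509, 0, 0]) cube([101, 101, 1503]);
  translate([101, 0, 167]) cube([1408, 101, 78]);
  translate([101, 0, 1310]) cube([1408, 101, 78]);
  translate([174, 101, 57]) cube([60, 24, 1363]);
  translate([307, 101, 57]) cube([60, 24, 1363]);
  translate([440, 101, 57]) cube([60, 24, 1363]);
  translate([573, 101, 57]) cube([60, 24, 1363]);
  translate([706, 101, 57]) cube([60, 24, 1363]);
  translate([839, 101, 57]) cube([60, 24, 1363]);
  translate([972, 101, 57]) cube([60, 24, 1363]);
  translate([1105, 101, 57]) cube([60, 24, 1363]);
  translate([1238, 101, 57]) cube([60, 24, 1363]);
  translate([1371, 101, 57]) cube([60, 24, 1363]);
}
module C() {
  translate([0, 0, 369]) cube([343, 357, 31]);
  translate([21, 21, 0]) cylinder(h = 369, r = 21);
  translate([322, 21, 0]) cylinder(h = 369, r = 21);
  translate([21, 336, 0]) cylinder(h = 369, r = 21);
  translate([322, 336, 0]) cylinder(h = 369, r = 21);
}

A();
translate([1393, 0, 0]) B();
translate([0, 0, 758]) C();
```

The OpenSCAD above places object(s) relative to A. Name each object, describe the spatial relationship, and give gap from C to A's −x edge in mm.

A is a table. B is a fence section. C is a stool. The fence section is against the table's +x side, with their −y faces flush. The stool is on top of the table. The gap from the stool to the table's −x edge is 0 mm.

The stool's min-x is at 0; the table's min-x is 0; gap = 0 mm.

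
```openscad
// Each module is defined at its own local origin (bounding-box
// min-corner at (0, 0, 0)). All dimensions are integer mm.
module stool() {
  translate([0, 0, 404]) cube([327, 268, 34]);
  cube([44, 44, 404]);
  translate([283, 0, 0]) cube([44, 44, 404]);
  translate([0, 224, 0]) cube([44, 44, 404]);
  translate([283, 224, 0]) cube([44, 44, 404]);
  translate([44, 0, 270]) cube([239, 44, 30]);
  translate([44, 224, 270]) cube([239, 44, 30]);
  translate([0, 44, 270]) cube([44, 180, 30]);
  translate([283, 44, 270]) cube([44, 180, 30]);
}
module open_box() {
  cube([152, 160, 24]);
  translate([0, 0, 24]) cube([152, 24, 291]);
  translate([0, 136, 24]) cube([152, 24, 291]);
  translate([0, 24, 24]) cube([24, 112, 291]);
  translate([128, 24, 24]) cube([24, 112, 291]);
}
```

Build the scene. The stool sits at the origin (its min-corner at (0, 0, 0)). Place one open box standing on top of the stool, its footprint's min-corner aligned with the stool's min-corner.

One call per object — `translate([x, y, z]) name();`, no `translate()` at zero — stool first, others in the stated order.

stool();
translate([0, 0, 438]) open_box();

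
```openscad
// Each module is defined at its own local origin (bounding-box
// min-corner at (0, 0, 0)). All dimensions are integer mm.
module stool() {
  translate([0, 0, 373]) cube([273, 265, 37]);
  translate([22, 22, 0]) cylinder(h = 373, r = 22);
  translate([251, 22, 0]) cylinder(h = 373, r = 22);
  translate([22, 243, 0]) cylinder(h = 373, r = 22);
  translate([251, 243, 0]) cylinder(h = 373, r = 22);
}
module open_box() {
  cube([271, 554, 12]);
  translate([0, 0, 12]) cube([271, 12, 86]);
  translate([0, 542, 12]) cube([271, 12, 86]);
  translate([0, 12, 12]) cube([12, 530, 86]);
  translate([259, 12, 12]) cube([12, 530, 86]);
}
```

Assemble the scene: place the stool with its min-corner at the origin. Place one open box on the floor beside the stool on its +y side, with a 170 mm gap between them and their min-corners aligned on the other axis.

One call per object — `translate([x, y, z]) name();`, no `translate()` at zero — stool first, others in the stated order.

stool();
translate([0, 435, 0]) open_box();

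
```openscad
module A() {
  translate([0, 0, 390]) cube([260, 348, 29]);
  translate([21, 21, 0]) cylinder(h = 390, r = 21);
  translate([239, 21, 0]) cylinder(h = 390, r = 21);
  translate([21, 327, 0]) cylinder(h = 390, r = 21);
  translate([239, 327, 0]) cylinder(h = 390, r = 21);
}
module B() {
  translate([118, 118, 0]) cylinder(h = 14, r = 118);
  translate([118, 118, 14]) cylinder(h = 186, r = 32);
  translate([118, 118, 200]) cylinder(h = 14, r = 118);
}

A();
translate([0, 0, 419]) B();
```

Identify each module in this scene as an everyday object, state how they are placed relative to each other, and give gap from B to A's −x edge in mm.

A is a stool. B is a spool. The spool is on top of the stool. The gap from the spool to the stool's −x edge is 0 mm.

The spool's min-x is at 0; the stool's min-x is 0; gap = 0 mm.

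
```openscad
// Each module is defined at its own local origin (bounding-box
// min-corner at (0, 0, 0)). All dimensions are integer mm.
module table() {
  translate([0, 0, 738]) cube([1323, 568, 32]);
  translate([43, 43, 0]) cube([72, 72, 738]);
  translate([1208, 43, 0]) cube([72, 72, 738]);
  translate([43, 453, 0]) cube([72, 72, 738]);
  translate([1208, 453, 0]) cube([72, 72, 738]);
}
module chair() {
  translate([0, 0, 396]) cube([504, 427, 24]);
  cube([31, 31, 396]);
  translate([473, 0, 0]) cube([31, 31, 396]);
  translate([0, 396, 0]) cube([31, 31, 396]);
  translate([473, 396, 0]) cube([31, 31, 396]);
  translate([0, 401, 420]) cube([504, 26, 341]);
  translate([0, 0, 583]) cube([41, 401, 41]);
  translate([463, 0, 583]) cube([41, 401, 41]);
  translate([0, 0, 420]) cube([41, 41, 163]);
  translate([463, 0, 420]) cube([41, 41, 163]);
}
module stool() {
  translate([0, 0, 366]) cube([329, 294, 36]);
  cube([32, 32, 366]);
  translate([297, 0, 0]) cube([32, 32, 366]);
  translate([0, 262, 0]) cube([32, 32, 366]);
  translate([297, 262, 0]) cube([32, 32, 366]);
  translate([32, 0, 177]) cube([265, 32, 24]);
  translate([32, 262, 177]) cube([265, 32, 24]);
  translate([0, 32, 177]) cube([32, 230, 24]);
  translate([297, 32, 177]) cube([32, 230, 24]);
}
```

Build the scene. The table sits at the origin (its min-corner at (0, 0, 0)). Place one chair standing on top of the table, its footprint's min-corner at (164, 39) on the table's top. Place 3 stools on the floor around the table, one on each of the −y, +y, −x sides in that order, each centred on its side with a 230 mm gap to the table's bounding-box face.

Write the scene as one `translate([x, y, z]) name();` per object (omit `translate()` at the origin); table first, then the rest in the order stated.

table();
translate([164, 39, 770]) chair();
translate([497, -524, 0]) stool();
translate([497, 798, 0]) stool();
translate([-559, 137, 0]) stool();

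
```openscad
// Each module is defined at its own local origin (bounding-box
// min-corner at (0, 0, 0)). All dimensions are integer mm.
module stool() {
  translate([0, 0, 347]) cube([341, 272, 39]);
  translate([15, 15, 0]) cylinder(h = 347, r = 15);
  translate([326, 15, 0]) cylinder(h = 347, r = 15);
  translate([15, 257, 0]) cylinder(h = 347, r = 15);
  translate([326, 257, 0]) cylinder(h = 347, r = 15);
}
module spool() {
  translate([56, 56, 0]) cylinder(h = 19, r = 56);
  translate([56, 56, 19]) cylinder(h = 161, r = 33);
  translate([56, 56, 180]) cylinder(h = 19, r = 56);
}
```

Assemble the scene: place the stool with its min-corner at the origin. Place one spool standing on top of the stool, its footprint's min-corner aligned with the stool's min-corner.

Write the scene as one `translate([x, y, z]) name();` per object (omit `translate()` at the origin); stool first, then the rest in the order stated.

stool();
translate([0, 0, 386]) spool();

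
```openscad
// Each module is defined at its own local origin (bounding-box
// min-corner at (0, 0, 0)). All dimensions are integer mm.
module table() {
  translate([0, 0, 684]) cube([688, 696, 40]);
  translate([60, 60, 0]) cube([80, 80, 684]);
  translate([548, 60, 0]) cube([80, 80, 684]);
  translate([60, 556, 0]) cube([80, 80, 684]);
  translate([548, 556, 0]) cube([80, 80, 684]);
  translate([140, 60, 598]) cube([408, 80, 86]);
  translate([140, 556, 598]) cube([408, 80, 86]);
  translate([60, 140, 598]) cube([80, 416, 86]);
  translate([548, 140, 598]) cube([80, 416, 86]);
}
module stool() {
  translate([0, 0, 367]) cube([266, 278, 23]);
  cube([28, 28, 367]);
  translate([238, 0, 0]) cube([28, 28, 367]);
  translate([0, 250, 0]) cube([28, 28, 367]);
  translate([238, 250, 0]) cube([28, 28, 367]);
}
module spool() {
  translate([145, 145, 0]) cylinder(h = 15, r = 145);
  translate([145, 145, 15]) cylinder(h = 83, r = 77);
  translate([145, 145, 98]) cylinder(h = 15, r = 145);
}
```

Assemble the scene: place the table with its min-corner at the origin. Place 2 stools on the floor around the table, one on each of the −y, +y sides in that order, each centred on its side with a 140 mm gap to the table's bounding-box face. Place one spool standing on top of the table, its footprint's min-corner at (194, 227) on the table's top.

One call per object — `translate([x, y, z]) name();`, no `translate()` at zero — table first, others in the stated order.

table();
translate([211, -418, 0]) stool();
translate([211, 836, 0]) stool();
translate([194, 227, 724]) spool();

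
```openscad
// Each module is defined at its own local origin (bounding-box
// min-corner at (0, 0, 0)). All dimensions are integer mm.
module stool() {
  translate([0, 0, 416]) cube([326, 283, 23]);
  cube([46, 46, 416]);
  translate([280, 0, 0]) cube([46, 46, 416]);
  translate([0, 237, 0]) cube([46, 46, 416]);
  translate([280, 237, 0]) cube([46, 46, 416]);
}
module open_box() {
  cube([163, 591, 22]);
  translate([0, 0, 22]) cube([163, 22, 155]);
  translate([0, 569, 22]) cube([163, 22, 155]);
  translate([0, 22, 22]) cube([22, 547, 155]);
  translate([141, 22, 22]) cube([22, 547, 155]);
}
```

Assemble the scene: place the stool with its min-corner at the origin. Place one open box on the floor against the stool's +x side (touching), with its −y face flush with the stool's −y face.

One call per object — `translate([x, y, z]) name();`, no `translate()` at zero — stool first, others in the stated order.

stool();
translate([326, 0, 0]) open_box();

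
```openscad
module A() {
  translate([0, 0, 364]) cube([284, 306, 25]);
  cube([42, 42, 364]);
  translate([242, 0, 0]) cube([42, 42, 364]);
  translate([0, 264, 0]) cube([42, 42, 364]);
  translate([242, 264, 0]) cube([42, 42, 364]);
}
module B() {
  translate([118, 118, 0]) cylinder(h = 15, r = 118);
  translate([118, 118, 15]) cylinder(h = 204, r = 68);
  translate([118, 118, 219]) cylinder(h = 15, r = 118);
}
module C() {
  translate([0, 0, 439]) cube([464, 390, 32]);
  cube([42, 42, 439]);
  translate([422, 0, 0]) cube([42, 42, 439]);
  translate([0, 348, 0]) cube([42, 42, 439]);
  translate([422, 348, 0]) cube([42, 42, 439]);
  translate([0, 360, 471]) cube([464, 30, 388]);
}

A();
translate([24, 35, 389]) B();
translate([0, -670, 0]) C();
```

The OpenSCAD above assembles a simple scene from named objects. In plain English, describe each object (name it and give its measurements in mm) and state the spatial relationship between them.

A is a four-legged stool. The seat is 284×306 mm, 25 mm thick, top at z = 389 mm. It stands on four square legs, each 42×42 mm in cross-section, from z = 0 to the seat underside, each flush with a corner of the seat.

B is a spool: two coaxial disc flanges of radius 118 mm and thickness 15 mm, joined by a core cylinder of radius 68 mm and height 204 mm. The lower flange rests on z = 0 and the three cylinders share a vertical axis.

C is a chair: 464×390 mm seat, 32 mm thick, top at z = 471 mm, on four 42 mm square corner legs flush with the seat edges. A 30 mm thick backrest slab spans the full seat width, extending 388 mm above the seat top, its back face flush with the seat's +y edge.

The spool is on top of the stool, centred. The chair is on the floor beside the stool on its −y side.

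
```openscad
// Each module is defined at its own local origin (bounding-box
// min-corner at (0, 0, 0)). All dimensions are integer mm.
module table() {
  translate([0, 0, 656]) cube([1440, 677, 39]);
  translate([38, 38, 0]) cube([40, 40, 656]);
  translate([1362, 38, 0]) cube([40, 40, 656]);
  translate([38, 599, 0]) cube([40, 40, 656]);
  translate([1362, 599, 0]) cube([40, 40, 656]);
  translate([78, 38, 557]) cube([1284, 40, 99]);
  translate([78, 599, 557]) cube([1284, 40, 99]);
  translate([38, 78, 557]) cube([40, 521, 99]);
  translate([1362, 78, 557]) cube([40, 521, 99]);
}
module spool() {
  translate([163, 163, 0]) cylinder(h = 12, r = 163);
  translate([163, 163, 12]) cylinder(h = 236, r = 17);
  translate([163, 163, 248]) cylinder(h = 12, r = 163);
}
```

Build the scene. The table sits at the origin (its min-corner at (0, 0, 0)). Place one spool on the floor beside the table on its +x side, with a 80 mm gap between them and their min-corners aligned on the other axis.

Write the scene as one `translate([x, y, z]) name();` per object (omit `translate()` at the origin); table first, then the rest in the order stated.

table();
translate([1520, 0, 0]) spool();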